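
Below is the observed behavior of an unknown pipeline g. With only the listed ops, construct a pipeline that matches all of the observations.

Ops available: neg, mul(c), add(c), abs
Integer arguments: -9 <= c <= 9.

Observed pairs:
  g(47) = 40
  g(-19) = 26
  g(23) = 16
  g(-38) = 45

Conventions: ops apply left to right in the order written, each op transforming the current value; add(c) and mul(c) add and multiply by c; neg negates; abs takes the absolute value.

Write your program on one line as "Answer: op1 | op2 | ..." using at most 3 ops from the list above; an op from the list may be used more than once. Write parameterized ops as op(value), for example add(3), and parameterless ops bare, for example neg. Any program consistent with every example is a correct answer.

add(-7) | abs

Check, running the answer program on each example:
  47 -> 40 -> 40
  -19 -> -26 -> 26
  23 -> 16 -> 16
  -38 -> -45 -> 45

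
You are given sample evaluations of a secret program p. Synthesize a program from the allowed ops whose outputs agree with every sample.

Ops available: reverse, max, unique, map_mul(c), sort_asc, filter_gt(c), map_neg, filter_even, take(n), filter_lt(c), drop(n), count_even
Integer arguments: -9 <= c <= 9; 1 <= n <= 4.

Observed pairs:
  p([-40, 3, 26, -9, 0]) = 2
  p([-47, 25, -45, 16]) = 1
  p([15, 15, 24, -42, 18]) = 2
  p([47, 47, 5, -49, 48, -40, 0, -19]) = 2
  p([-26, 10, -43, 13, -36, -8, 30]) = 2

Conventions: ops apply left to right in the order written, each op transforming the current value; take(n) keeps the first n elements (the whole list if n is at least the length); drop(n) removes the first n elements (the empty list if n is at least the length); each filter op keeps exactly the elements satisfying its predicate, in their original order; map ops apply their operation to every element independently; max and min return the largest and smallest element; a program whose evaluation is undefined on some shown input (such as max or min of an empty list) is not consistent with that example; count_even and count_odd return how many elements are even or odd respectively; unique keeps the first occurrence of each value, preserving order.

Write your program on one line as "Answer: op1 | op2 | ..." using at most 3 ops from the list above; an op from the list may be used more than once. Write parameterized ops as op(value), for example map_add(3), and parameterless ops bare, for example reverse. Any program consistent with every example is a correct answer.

unique | filter_gt(-3) | count_even

Check, running the answer program on each example:
  [-40, 3, 26, -9, 0] -> [-40, 3, 26, -9, 0] -> [3, 26, 0] -> 2
  [-47, 25, -45, 16] -> [-47, 25, -45, 16] -> [25, 16] -> 1
  [15, 15, 24, -42, 18] -> [15, 24, -42, 18] -> [15, 24, 18] -> 2
  [47, 47, 5, -49, 48, -40, 0, -19] -> [47, 5, -49, 48, -40, 0, -19] -> [47, 5, 48, 0] -> 2
  [-26, 10, -43, 13, -36, -8, 30] -> [-26, 10, -43, 13, -36, -8, 30] -> [10, 13, 30] -> 2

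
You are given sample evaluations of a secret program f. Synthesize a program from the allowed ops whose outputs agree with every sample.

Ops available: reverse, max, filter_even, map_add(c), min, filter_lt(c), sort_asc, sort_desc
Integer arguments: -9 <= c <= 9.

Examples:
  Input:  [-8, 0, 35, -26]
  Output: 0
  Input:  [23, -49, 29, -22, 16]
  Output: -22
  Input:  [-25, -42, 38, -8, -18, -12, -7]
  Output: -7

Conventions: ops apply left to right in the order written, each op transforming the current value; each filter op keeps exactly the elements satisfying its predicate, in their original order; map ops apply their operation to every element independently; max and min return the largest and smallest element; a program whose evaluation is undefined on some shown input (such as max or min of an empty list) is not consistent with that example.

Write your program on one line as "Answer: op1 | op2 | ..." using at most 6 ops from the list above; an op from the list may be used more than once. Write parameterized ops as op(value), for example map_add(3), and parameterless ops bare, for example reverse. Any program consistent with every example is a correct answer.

sort_desc | reverse | filter_lt(7) | sort_desc | max

Check, running the answer program on each example:
  [-8, 0, 35, -26] -> [35, 0, -8, -26] -> [-26, -8, 0, 35] -> [-26, -8, 0] -> [0, -8, -26] -> 0
  [23, -49, 29, -22, 16] -> [29, 23, 16, -22, -49] -> [-49, -22, 16, 23, 29] -> [-49, -22] -> [-22, -49] -> -22
  [-25, -42, 38, -8, -18, -12, -7] -> [38, -7, -8, -12, -18, -25, -42] -> [-42, -25, -18, -12, -8, -7, 38] -> [-42, -25, -18, -12, -8, -7] -> [-7, -8, -12, -18, -25, -42] -> -7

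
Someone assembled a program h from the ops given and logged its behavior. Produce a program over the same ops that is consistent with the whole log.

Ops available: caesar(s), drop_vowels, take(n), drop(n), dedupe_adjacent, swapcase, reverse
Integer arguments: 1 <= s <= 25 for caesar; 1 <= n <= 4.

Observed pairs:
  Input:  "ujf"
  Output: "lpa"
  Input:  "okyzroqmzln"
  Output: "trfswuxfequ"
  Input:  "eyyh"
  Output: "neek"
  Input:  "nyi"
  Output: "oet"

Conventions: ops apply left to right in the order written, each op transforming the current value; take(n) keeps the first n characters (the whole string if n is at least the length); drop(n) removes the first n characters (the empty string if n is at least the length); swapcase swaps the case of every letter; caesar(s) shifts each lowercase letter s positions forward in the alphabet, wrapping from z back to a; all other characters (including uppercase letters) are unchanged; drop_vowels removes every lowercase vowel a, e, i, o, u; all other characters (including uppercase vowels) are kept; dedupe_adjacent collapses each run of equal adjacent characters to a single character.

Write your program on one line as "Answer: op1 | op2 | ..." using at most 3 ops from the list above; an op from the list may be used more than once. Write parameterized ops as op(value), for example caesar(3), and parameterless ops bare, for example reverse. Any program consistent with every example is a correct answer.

caesar(9) | reverse | caesar(23)

Check, running the answer program on each example:
  "ujf" -> "dso" -> "osd" -> "lpa"
  "okyzroqmzln" -> "xthiaxzviuw" -> "wuivzxaihtx" -> "trfswuxfequ"
  "eyyh" -> "nhhq" -> "qhhn" -> "neek"
  "nyi" -> "whr" -> "rhw" -> "oet"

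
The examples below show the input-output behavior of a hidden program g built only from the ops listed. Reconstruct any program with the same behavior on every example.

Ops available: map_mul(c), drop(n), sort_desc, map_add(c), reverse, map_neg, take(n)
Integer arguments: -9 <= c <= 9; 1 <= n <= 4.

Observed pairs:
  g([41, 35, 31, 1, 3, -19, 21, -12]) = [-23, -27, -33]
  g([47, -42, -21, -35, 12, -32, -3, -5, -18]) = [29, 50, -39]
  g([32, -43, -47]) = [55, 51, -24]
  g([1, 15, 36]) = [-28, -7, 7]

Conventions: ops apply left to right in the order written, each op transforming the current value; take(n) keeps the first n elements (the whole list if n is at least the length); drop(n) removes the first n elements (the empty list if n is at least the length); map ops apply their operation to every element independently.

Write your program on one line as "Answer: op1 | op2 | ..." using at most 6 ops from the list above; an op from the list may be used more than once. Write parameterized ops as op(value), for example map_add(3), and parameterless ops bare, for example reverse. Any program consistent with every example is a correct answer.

map_add(-1) | take(3) | map_neg | map_add(7) | reverse

Check, running the answer program on each example:
  [41, 35, 31, 1, 3, -19, 21, -12] -> [40, 34, 30, 0, 2, -20, 20, -13] -> [40, 34, 30] -> [-40, -34, -30] -> [-33, -27, -23] -> [-23, -27, -33]
  [47, -42, -21, -35, 12, -32, -3, -5, -18] -> [46, -43, -22, -36, 11, -33, -4, -6, -19] -> [46, -43, -22] -> [-46, 43, 22] -> [-39, 50, 29] -> [29, 50, -39]
  [32, -43, -47] -> [31, -44, -48] -> [31, -44, -48] -> [-31, 44, 48] -> [-24, 51, 55] -> [55, 51, -24]
  [1, 15, 36] -> [0, 14, 35] -> [0, 14, 35] -> [0, -14, -35] -> [7, -7, -28] -> [-28, -7, 7]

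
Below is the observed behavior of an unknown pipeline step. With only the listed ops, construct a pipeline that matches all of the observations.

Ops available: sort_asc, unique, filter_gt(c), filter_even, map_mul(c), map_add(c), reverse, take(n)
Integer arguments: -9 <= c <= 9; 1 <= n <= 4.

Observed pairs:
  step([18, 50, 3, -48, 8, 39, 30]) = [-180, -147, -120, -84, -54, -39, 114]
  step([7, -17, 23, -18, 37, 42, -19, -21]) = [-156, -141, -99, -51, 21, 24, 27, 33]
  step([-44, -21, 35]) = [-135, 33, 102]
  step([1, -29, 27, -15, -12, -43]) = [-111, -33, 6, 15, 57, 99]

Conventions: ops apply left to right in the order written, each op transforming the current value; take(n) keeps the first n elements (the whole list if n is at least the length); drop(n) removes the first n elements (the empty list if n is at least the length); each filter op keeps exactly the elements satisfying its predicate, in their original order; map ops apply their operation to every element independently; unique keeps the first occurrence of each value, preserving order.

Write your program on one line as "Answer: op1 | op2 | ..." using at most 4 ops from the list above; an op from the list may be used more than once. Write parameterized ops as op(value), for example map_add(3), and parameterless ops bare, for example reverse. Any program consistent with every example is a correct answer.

map_add(9) | map_add(1) | map_mul(-3) | sort_asc

Check, running the answer program on each example:
  [18, 50, 3, -48, 8, 39, 30] -> [27, 59, 12, -39, 17, 48, 39] -> [28, 60, 13, -38, 18, 49, 40] -> [-84, -180, -39, 114, -54, -147, -120] -> [-180, -147, -120, -84, -54, -39, 114]
  [7, -17, 23, -18, 37, 42, -19, -21] -> [16, -8, 32, -9, 46, 51, -10, -12] -> [17, -7, 33, -8, 47, 52, -9, -11] -> [-51, 21, -99, 24, -141, -156, 27, 33] -> [-156, -141, -99, -51, 21, 24, 27, 33]
  [-44, -21, 35] -> [-35, -12, 44] -> [-34, -11, 45] -> [102, 33, -135] -> [-135, 33, 102]
  [1, -29, 27, -15, -12, -43] -> [10, -20, 36, -6, -3, -34] -> [11, -19, 37, -5, -2, -33] -> [-33, 57, -111, 15, 6, 99] -> [-111, -33, 6, 15, 57, 99]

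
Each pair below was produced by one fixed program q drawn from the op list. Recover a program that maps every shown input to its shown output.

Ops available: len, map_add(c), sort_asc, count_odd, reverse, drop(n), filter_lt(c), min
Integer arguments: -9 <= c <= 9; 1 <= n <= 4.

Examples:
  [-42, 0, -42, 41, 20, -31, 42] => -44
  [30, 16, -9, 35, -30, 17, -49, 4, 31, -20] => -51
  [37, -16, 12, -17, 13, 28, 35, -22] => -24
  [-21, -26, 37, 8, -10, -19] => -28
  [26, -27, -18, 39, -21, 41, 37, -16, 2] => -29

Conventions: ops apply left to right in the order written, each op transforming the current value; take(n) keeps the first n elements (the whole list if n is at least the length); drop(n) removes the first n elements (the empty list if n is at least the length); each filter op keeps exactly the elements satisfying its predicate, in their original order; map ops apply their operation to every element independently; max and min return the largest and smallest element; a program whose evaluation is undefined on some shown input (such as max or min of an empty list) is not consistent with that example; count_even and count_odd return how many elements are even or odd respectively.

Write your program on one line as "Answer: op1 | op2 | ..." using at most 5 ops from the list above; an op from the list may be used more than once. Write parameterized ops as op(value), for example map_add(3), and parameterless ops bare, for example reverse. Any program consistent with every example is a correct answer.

reverse | map_add(-2) | filter_lt(0) | filter_lt(-9) | min

Check, running the answer program on each example:
  [-42, 0, -42, 41, 20, -31, 42] -> [42, -31, 20, 41, -42, 0, -42] -> [40, -33, 18, 39, -44, -2, -44] -> [-33, -44, -2, -44] -> [-33, -44, -44] -> -44
  [30, 16, -9, 35, -30, 17, -49, 4, 31, -20] -> [-20, 31, 4, -49, 17, -30, 35, -9, 16, 30] -> [-22, 29, 2, -51, 15, -32, 33, -11, 14, 28] -> [-22, -51, -32, -11] -> [-22, -51, -32, -11] -> -51
  [37, -16, 12, -17, 13, 28, 35, -22] -> [-22, 35, 28, 13, -17, 12, -16, 37] -> [-24, 33, 26, 11, -19, 10, -18, 35] -> [-24, -19, -18] -> [-24, -19, -18] -> -24
  [-21, -26, 37, 8, -10, -19] -> [-19, -10, 8, 37, -26, -21] -> [-21, -12, 6, 35, -28, -23] -> [-21, -12, -28, -23] -> [-21, -12, -28, -23] -> -28
  [26, -27, -18, 39, -21, 41, 37, -16, 2] -> [2, -16, 37, 41, -21, 39, -18, -27, 26] -> [0, -18, 35, 39, -23, 37, -20, -29, 24] -> [-18, -23, -20, -29] -> [-18, -23, -20, -29] -> -29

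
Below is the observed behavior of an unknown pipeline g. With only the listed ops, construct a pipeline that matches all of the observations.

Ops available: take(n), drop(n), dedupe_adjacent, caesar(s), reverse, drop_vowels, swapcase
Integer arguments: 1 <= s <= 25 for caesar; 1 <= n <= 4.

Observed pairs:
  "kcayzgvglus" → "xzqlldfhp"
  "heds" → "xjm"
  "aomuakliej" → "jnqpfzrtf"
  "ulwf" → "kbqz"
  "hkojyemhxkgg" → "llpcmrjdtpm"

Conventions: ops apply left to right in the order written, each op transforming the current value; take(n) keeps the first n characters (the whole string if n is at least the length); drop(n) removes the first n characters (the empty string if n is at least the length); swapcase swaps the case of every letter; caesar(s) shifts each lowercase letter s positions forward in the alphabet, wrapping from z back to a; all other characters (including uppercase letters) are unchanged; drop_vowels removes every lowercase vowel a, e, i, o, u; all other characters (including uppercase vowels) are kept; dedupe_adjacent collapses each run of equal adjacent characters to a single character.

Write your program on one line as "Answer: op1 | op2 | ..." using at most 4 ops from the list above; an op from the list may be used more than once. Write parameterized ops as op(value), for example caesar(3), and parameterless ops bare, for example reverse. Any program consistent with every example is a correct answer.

reverse | caesar(9) | caesar(22) | drop_vowels

Check, running the answer program on each example:
  "kcayzgvglus" -> "sulgvgzyack" -> "bdupepihjlt" -> "xzqlaledfhp" -> "xzqlldfhp"
  "heds" -> "sdeh" -> "bmnq" -> "xijm" -> "xjm"
  "aomuakliej" -> "jeilkaumoa" -> "snrutjdvxj" -> "ojnqpfzrtf" -> "jnqpfzrtf"
  "ulwf" -> "fwlu" -> "ofud" -> "kbqz" -> "kbqz"
  "hkojyemhxkgg" -> "ggkxhmeyjokh" -> "pptgqvnhsxtq" -> "llpcmrjdotpm" -> "llpcmrjdtpm"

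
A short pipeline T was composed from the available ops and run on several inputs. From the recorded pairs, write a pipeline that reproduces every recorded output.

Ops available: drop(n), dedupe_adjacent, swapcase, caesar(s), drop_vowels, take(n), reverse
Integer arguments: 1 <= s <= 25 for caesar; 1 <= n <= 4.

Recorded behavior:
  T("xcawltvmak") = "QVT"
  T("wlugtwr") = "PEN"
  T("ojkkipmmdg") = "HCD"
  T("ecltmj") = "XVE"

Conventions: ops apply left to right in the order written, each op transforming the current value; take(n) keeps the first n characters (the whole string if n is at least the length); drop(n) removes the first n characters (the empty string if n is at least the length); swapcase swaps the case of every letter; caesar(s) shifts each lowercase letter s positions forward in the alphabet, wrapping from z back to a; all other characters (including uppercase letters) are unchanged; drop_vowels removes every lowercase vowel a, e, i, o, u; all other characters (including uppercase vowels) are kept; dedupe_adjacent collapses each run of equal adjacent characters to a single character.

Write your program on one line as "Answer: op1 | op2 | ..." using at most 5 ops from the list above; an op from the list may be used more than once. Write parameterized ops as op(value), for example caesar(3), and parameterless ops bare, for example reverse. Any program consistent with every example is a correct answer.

take(4) | caesar(19) | take(3) | swapcase

Check, running the answer program on each example:
  "xcawltvmak" -> "xcaw" -> "qvtp" -> "qvt" -> "QVT"
  "wlugtwr" -> "wlug" -> "penz" -> "pen" -> "PEN"
  "ojkkipmmdg" -> "ojkk" -> "hcdd" -> "hcd" -> "HCD"
  "ecltmj" -> "eclt" -> "xvem" -> "xve" -> "XVE"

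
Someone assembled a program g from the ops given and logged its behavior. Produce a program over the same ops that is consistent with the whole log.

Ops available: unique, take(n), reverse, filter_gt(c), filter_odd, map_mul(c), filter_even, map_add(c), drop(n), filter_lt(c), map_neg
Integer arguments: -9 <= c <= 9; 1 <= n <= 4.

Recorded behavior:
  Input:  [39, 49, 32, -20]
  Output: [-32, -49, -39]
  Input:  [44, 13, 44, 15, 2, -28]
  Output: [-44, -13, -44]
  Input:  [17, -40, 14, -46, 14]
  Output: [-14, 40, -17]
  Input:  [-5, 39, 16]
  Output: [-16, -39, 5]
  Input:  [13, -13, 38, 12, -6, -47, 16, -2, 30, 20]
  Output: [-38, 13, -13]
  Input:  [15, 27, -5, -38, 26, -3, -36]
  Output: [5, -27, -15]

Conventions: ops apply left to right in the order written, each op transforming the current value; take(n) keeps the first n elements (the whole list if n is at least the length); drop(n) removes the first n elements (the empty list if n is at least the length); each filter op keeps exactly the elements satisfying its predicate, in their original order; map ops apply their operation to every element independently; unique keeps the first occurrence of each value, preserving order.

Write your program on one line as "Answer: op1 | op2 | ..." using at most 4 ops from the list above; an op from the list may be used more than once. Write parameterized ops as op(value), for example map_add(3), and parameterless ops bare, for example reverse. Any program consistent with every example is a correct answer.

map_neg | take(3) | reverse

Check, running the answer program on each example:
  [39, 49, 32, -20] -> [-39, -49, -32, 20] -> [-39, -49, -32] -> [-32, -49, -39]
  [44, 13, 44, 15, 2, -28] -> [-44, -13, -44, -15, -2, 28] -> [-44, -13, -44] -> [-44, -13, -44]
  [17, -40, 14, -46, 14] -> [-17, 40, -14, 46, -14] -> [-17, 40, -14] -> [-14, 40, -17]
  [-5, 39, 16] -> [5, -39, -16] -> [5, -39, -16] -> [-16, -39, 5]
  [13, -13, 38, 12, -6, -47, 16, -2, 30, 20] -> [-13, 13, -38, -12, 6, 47, -16, 2, -30, -20] -> [-13, 13, -38] -> [-38, 13, -13]
  [15, 27, -5, -38, 26, -3, -36] -> [-15, -27, 5, 38, -26, 3, 36] -> [-15, -27, 5] -> [5, -27, -15]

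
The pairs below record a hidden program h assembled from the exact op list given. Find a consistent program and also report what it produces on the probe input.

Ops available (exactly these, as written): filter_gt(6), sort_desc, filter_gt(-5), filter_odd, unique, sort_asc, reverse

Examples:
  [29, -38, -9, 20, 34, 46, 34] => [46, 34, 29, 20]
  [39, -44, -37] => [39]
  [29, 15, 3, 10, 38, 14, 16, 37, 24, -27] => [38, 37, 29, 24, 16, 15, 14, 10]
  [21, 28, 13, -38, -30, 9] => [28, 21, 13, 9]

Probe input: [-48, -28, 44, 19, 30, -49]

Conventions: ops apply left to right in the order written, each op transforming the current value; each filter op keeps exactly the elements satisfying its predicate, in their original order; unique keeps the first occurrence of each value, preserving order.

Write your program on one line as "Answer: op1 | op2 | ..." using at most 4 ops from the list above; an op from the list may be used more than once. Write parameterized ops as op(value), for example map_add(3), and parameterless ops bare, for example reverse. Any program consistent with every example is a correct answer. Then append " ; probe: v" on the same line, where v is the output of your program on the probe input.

unique | sort_desc | filter_gt(6) ; probe: [44, 30, 19]

Check, running the answer program on each example:
  [29, -38, -9, 20, 34, 46, 34] -> [29, -38, -9, 20, 34, 46] -> [46, 34, 29, 20, -9, -38] -> [46, 34, 29, 20]
  [39, -44, -37] -> [39, -44, -37] -> [39, -37, -44] -> [39]
  [29, 15, 3, 10, 38, 14, 16, 37, 24, -27] -> [29, 15, 3, 10, 38, 14, 16, 37, 24, -27] -> [38, 37, 29, 24, 16, 15, 14, 10, 3, -27] -> [38, 37, 29, 24, 16, 15, 14, 10]
  [21, 28, 13, -38, -30, 9] -> [21, 28, 13, -38, -30, 9] -> [28, 21, 13, 9, -30, -38] -> [28, 21, 13, 9]
  probe: [-48, -28, 44, 19, 30, -49] -> [-48, -28, 44, 19, 30, -49] -> [44, 30, 19, -28, -48, -49] -> [44, 30, 19]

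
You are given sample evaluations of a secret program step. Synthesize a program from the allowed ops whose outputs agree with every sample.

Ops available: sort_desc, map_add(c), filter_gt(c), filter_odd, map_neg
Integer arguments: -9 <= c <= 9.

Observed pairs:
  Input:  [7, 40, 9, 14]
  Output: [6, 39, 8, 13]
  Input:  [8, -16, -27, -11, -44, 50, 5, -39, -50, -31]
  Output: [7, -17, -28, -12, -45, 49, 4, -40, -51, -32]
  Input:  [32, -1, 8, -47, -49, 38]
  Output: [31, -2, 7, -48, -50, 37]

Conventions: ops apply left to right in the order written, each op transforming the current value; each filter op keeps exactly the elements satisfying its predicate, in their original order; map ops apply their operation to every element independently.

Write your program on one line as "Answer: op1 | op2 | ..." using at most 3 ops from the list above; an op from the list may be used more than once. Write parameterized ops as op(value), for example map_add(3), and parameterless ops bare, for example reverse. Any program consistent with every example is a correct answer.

map_add(7) | map_add(-2) | map_add(-6)

Check, running the answer program on each example:
  [7, 40, 9, 14] -> [14, 47, 16, 21] -> [12, 45, 14, 19] -> [6, 39, 8, 13]
  [8, -16, -27, -11, -44, 50, 5, -39, -50, -31] -> [15, -9, -20, -4, -37, 57, 12, -32, -43, -24] -> [13, -11, -22, -6, -39, 55, 10, -34, -45, -26] -> [7, -17, -28, -12, -45, 49, 4, -40, -51, -32]
  [32, -1, 8, -47, -49, 38] -> [39, 6, 15, -40, -42, 45] -> [37, 4, 13, -42, -44, 43] -> [31, -2, 7, -48, -50, 37]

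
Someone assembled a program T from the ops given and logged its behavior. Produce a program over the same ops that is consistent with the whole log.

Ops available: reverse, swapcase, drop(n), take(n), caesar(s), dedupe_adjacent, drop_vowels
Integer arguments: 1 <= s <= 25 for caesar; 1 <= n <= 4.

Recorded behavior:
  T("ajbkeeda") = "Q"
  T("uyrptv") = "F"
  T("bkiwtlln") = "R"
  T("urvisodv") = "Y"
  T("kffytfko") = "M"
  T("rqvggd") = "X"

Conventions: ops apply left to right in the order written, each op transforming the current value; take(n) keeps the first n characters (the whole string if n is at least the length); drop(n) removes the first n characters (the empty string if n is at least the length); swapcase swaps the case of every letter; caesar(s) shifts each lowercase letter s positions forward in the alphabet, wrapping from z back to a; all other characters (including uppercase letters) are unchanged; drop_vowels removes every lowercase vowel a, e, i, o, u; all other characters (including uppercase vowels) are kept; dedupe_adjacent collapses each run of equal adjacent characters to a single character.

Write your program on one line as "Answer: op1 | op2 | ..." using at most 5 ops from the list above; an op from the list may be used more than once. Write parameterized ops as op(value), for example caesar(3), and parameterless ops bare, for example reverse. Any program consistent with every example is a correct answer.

caesar(7) | dedupe_adjacent | take(2) | swapcase | drop(1)

Check, running the answer program on each example:
  "ajbkeeda" -> "hqirllkh" -> "hqirlkh" -> "hq" -> "HQ" -> "Q"
  "uyrptv" -> "bfywac" -> "bfywac" -> "bf" -> "BF" -> "F"
  "bkiwtlln" -> "irpdassu" -> "irpdasu" -> "ir" -> "IR" -> "R"
  "urvisodv" -> "bycpzvkc" -> "bycpzvkc" -> "by" -> "BY" -> "Y"
  "kffytfko" -> "rmmfamrv" -> "rmfamrv" -> "rm" -> "RM" -> "M"
  "rqvggd" -> "yxcnnk" -> "yxcnk" -> "yx" -> "YX" -> "X"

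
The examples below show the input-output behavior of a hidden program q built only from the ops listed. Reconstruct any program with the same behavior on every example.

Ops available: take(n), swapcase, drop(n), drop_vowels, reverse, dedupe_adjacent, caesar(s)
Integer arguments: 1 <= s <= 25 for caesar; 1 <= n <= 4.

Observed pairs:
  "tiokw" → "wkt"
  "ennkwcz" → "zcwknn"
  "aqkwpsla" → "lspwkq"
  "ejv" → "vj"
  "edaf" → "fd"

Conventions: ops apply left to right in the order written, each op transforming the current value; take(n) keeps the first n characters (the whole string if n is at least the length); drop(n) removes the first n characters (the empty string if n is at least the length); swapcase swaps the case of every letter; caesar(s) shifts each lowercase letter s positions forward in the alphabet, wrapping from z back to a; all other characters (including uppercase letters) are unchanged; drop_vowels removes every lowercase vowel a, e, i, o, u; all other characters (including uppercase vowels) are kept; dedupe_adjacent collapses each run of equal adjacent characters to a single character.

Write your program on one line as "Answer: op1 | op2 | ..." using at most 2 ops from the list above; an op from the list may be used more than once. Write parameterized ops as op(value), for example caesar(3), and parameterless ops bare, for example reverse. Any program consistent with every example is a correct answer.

reverse | drop_vowels

Check, running the answer program on each example:
  "tiokw" -> "wkoit" -> "wkt"
  "ennkwcz" -> "zcwknne" -> "zcwknn"
  "aqkwpsla" -> "alspwkqa" -> "lspwkq"
  "ejv" -> "vje" -> "vj"
  "edaf" -> "fade" -> "fd"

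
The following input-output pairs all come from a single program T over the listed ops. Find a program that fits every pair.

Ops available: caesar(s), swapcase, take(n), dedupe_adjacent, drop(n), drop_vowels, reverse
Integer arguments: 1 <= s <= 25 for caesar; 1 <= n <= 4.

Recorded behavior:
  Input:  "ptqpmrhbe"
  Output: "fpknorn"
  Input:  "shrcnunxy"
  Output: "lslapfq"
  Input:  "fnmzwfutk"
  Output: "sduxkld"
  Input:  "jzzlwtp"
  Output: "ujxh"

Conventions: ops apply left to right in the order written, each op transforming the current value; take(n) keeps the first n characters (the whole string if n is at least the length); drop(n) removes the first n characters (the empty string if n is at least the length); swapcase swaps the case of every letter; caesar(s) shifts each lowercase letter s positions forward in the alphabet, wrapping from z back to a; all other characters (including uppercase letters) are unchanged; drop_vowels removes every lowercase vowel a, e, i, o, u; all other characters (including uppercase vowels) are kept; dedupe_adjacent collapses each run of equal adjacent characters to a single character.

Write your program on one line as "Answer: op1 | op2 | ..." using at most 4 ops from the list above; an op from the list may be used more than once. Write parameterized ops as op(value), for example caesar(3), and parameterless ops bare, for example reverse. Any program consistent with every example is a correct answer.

reverse | drop(2) | caesar(24) | dedupe_adjacent

Check, running the answer program on each example:
  "ptqpmrhbe" -> "ebhrmpqtp" -> "hrmpqtp" -> "fpknorn" -> "fpknorn"
  "shrcnunxy" -> "yxnuncrhs" -> "nuncrhs" -> "lslapfq" -> "lslapfq"
  "fnmzwfutk" -> "ktufwzmnf" -> "ufwzmnf" -> "sduxkld" -> "sduxkld"
  "jzzlwtp" -> "ptwlzzj" -> "wlzzj" -> "ujxxh" -> "ujxh"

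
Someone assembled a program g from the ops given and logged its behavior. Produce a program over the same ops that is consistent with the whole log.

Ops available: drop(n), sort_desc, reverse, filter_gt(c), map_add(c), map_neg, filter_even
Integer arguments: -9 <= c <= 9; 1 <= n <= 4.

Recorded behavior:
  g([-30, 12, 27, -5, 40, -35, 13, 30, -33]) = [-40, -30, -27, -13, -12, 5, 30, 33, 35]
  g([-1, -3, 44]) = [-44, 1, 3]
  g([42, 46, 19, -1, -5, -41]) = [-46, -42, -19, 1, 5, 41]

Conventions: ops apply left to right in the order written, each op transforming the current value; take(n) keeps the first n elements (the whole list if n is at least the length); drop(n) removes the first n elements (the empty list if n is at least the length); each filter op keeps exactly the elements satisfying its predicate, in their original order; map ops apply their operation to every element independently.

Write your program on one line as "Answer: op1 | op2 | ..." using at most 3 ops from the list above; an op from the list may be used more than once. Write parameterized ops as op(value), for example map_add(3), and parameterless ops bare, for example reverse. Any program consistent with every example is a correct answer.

sort_desc | map_neg

Check, running the answer program on each example:
  [-30, 12, 27, -5, 40, -35, 13, 30, -33] -> [40, 30, 27, 13, 12, -5, -30, -33, -35] -> [-40, -30, -27, -13, -12, 5, 30, 33, 35]
  [-1, -3, 44] -> [44, -1, -3] -> [-44, 1, 3]
  [42, 46, 19, -1, -5, -41] -> [46, 42, 19, -1, -5, -41] -> [-46, -42, -19, 1, 5, 41]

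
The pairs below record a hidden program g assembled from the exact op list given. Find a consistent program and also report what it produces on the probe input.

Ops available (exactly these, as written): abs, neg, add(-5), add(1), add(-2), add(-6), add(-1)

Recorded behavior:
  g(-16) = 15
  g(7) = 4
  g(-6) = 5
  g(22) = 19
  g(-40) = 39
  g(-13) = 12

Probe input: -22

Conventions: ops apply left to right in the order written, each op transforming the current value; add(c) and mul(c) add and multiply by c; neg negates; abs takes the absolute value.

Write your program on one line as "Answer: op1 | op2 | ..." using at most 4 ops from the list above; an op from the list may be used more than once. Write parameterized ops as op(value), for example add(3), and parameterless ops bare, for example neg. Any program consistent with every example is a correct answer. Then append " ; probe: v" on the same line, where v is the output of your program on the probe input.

add(-1) | abs | add(-2) ; probe: 21

Check, running the answer program on each example:
  -16 -> -17 -> 17 -> 15
  7 -> 6 -> 6 -> 4
  -6 -> -7 -> 7 -> 5
  22 -> 21 -> 21 -> 19
  -40 -> -41 -> 41 -> 39
  -13 -> -14 -> 14 -> 12
  probe: -22 -> -23 -> 23 -> 21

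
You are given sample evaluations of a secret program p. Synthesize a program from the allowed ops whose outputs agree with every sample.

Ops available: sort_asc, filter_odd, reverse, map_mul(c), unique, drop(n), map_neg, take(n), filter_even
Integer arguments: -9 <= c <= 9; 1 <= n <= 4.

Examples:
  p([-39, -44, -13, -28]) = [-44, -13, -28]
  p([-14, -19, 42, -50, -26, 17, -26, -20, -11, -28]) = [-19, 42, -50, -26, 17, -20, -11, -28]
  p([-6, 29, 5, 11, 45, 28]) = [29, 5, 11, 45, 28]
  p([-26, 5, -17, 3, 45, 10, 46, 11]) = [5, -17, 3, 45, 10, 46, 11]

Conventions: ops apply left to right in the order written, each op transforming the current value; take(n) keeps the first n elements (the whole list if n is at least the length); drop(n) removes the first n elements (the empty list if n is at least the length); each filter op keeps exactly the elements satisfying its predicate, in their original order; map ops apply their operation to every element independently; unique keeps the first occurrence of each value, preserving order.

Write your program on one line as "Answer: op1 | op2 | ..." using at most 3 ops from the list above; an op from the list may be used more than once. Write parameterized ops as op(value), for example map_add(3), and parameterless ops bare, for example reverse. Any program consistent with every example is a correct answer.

unique | drop(1)

Check, running the answer program on each example:
  [-39, -44, -13, -28] -> [-39, -44, -13, -28] -> [-44, -13, -28]
  [-14, -19, 42, -50, -26, 17, -26, -20, -11, -28] -> [-14, -19, 42, -50, -26, 17, -20, -11, -28] -> [-19, 42, -50, -26, 17, -20, -11, -28]
  [-6, 29, 5, 11, 45, 28] -> [-6, 29, 5, 11, 45, 28] -> [29, 5, 11, 45, 28]
  [-26, 5, -17, 3, 45, 10, 46, 11] -> [-26, 5, -17, 3, 45, 10, 46, 11] -> [5, -17, 3, 45, 10, 46, 11]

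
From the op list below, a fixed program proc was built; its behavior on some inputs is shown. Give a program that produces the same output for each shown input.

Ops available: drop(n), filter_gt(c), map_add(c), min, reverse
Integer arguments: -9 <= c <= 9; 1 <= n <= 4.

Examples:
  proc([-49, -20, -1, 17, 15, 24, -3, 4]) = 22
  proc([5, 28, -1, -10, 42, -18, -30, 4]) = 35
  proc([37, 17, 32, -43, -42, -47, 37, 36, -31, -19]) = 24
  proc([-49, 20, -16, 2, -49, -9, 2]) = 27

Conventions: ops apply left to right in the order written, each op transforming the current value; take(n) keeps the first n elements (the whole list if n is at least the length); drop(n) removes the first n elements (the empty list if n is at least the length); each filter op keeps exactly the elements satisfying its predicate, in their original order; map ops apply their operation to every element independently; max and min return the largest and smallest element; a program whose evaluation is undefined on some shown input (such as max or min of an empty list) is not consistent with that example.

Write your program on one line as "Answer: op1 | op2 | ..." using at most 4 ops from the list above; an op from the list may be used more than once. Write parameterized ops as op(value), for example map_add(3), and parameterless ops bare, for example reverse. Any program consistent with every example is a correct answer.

filter_gt(8) | map_add(7) | reverse | min

Check, running the answer program on each example:
  [-49, -20, -1, 17, 15, 24, -3, 4] -> [17, 15, 24] -> [24, 22, 31] -> [31, 22, 24] -> 22
  [5, 28, -1, -10, 42, -18, -30, 4] -> [28, 42] -> [35, 49] -> [49, 35] -> 35
  [37, 17, 32, -43, -42, -47, 37, 36, -31, -19] -> [37, 17, 32, 37, 36] -> [44, 24, 39, 44, 43] -> [43, 44, 39, 24, 44] -> 24
  [-49, 20, -16, 2, -49, -9, 2] -> [20] -> [27] -> [27] -> 27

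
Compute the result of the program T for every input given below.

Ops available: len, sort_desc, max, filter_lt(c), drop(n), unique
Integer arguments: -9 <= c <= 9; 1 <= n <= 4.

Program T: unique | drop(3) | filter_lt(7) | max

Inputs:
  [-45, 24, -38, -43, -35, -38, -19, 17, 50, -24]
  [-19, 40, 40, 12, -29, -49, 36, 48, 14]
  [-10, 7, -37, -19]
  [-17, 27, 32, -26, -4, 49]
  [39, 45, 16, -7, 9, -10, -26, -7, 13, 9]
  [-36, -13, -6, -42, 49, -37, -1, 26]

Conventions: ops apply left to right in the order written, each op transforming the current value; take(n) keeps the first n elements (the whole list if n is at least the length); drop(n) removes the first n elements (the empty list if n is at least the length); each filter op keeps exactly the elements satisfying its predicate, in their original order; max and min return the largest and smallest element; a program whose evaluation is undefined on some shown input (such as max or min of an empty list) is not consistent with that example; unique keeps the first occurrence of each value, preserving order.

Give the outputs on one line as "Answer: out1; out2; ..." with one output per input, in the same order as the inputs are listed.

-19; -29; -19; -4; -7; -1

Execution, op by op:
  [-45, 24, -38, -43, -35, -38, -19, 17, 50, -24] -> [-45, 24, -38, -43, -35, -19, 17, 50, -24] -> [-43, -35, -19, 17, 50, -24] -> [-43, -35, -19, -24] -> -19
  [-19, 40, 40, 12, -29, -49, 36, 48, 14] -> [-19, 40, 12, -29, -49, 36, 48, 14] -> [-29, -49, 36, 48, 14] -> [-29, -49] -> -29
  [-10, 7, -37, -19] -> [-10, 7, -37, -19] -> [-19] -> [-19] -> -19
  [-17, 27, 32, -26, -4, 49] -> [-17, 27, 32, -26, -4, 49] -> [-26, -4, 49] -> [-26, -4] -> -4
  [39, 45, 16, -7, 9, -10, -26, -7, 13, 9] -> [39, 45, 16, -7, 9, -10, -26, 13] -> [-7, 9, -10, -26, 13] -> [-7, -10, -26] -> -7
  [-36, -13, -6, -42, 49, -37, -1, 26] -> [-36, -13, -6, -42, 49, -37, -1, 26] -> [-42, 49, -37, -1, 26] -> [-42, -37, -1] -> -1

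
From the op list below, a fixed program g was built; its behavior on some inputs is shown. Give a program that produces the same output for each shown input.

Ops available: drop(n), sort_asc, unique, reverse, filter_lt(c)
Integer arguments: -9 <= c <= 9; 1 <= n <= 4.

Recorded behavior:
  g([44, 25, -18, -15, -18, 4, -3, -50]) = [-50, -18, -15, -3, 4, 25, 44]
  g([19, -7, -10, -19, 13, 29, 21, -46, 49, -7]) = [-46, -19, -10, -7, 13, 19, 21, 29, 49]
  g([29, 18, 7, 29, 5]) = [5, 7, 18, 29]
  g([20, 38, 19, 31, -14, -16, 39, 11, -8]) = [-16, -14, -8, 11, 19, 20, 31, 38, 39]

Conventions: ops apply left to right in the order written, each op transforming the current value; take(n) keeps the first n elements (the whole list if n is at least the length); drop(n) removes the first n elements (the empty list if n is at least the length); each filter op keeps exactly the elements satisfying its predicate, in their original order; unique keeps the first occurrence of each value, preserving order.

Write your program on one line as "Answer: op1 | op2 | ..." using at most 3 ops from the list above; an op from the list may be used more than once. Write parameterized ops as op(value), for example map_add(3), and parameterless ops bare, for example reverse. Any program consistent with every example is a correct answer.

unique | reverse | sort_asc

Check, running the answer program on each example:
  [44, 25, -18, -15, -18, 4, -3, -50] -> [44, 25, -18, -15, 4, -3, -50] -> [-50, -3, 4, -15, -18, 25, 44] -> [-50, -18, -15, -3, 4, 25, 44]
  [19, -7, -10, -19, 13, 29, 21, -46, 49, -7] -> [19, -7, -10, -19, 13, 29, 21, -46, 49] -> [49, -46, 21, 29, 13, -19, -10, -7, 19] -> [-46, -19, -10, -7, 13, 19, 21, 29, 49]
  [29, 18, 7, 29, 5] -> [29, 18, 7, 5] -> [5, 7, 18, 29] -> [5, 7, 18, 29]
  [20, 38, 19, 31, -14, -16, 39, 11, -8] -> [20, 38, 19, 31, -14, -16, 39, 11, -8] -> [-8, 11, 39, -16, -14, 31, 19, 38, 20] -> [-16, -14, -8, 11, 19, 20, 31, 38, 39]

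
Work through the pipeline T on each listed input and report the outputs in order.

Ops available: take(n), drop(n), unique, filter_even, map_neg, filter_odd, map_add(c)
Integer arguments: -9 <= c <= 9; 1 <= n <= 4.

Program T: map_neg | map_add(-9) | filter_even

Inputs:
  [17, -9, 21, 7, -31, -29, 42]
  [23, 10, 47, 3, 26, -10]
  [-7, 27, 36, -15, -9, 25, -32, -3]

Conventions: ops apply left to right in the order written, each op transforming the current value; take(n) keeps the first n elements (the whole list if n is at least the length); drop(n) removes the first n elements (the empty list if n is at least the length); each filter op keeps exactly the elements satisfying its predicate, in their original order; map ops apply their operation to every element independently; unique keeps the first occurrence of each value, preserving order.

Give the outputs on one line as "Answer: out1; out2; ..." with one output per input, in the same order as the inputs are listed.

[-26, 0, -30, -16, 22, 20]; [-32, -56, -12]; [-2, -36, 6, 0, -34, -6]

Execution, op by op:
  [17, -9, 21, 7, -31, -29, 42] -> [-17, 9, -21, -7, 31, 29, -42] -> [-26, 0, -30, -16, 22, 20, -51] -> [-26, 0, -30, -16, 22, 20]
  [23, 10, 47, 3, 26, -10] -> [-23, -10, -47, -3, -26, 10] -> [-32, -19, -56, -12, -35, 1] -> [-32, -56, -12]
  [-7, 27, 36, -15, -9, 25, -32, -3] -> [7, -27, -36, 15, 9, -25, 32, 3] -> [-2, -36, -45, 6, 0, -34, 23, -6] -> [-2, -36, 6, 0, -34, -6]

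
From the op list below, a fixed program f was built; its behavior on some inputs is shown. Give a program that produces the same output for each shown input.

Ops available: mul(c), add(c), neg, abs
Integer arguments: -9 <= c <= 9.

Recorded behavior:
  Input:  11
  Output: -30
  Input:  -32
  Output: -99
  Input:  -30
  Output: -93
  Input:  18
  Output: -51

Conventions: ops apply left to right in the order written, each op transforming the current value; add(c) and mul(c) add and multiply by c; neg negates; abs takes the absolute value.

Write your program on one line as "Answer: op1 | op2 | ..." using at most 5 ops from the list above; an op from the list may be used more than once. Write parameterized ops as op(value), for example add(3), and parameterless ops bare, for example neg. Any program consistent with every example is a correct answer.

add(-1) | mul(-3) | neg | abs | neg

Check, running the answer program on each example:
  11 -> 10 -> -30 -> 30 -> 30 -> -30
  -32 -> -33 -> 99 -> -99 -> 99 -> -99
  -30 -> -31 -> 93 -> -93 -> 93 -> -93
  18 -> 17 -> -51 -> 51 -> 51 -> -51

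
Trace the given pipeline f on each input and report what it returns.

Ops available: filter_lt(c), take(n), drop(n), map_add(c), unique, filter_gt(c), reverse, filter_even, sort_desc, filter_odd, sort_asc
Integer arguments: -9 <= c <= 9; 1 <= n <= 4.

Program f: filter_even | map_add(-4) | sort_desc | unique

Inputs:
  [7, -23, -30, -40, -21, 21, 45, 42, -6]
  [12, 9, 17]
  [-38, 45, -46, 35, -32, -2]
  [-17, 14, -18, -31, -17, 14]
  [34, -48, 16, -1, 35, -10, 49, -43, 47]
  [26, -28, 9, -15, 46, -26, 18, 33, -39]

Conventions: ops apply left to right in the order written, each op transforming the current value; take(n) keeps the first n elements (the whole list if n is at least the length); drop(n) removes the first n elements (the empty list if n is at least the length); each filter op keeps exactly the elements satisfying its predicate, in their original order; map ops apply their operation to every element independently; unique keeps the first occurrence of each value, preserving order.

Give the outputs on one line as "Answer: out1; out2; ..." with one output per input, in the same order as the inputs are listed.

Execution, op by op:
  [7, -23, -30, -40, -21, 21, 45, 42, -6] -> [-30, -40, 42, -6] -> [-34, -44, 38, -10] -> [38, -10, -34, -44] -> [38, -10, -34, -44]
  [12, 9, 17] -> [12] -> [8] -> [8] -> [8]
  [-38, 45, -46, 35, -32, -2] -> [-38, -46, -32, -2] -> [-42, -50, -36, -6] -> [-6, -36, -42, -50] -> [-6, -36, -42, -50]
  [-17, 14, -18, -31, -17, 14] -> [14, -18, 14] -> [10, -22, 10] -> [10, 10, -22] -> [10, -22]
  [34, -48, 16, -1, 35, -10, 49, -43, 47] -> [34, -48, 16, -10] -> [30, -52, 12, -14] -> [30, 12, -14, -52] -> [30, 12, -14, -52]
  [26, -28, 9, -15, 46, -26, 18, 33, -39] -> [26, -28, 46, -26, 18] -> [22, -32, 42, -30, 14] -> [42, 22, 14, -30, -32] -> [42, 22, 14, -30, -32]

[38, -10, -34, -44]; [8]; [-6, -36, -42, -50]; [10, -22]; [30, 12, -14, -52]; [42, 22, 14, -30, -32]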